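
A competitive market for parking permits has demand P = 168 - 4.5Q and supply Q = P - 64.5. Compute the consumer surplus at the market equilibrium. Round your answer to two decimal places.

Rewriting supply in inverse form: P = 64.5 + Q.
Set 168 - 4.5Q = 64.5 + Q, which gives 103.5 = 5.5Q, so Q* = 18.8182 and P* = 168 - 4.5(18.8182) = 83.3182.
CS is the area between the demand curve and P* from 0 to Q*: (1/2)(18.8182)(84.6818) = 796.7789.

796.78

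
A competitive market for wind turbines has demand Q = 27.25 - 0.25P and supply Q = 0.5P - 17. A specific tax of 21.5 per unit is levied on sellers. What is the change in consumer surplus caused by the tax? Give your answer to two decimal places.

-153.49

Rewriting demand in inverse form: P = 109 - 4Q.
Rewriting supply in inverse form: P = 34 + 2Q.
Without the tax, 109 - 4Q = 34 + 2Q so Q* = 12.5 and P* = 59.
With the tax, sellers need 21.5 more per unit: 109 - 4Q = 34 + 2Q + 21.5, so Q_t = 8.9167. Buyers pay P_b = 73.3333; sellers receive P_s = P_b - 21.5 = 51.8333.
CS falls from (1/2)(12.5)(50) = 312.5 to (1/2)(8.9167)(35.6667) = 159.0139, a change of -153.4861.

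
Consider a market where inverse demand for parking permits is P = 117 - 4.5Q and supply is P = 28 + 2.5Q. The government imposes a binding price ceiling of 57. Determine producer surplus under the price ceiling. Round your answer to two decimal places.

168.20

Without the control, 117 - 4.5Q = 28 + 2.5Q so Q* = 12.7143 and P* = 59.7857.
At the ceiling price 57, quantity supplied is (57 - 28)/2.5 = 11.6; supply is the short side, so Q = 11.6 trades at P = 57.
PS is the triangle above supply below 57: (1/2)(11.6)(57 - 28) = 168.2.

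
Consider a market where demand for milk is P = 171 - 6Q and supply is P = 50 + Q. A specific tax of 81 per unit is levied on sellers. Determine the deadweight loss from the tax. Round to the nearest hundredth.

468.64

Pre-tax equilibrium: 171 - 6Q = 50 + Q gives Q* = 17.2857, P* = 67.2857.
A tax on sellers shifts supply up by 81: 171 - 6Q = 50 + Q + 81, so Q_t = 5.7143. Buyers pay P_b = 136.7143; sellers receive P_s = P_b - 81 = 55.7143.
Deadweight loss is the triangle between the curves from Q_t to Q*: (1/2)(17.2857 - 5.7143)(81) = 468.6429.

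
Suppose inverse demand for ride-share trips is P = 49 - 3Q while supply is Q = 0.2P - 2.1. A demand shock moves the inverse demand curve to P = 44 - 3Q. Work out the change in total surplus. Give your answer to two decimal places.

Rewriting supply in inverse form: P = 10.5 + 5Q.
Initial equilibrium: Q_0 = 4.8125, P_0 = 34.5625; CS_0 = (1/2)(4.8125)(14.4375) = 34.7402, PS_0 = (1/2)(4.8125)(24.0625) = 57.9004.
New equilibrium: 44 - 3Q = 10.5 + 5Q gives Q_1 = 4.1875, P_1 = 31.4375; CS_1 = 26.3027, PS_1 = 43.8379.
Change in total surplus = (26.3027 + 43.8379) - (34.7402 + 57.9004) = -22.5.

-22.50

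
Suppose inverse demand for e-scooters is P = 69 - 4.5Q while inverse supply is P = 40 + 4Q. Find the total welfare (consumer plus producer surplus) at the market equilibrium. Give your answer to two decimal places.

49.47

Equilibrium: 69 - 4.5Q = 40 + 4Q, so Q* = 3.4118 and P* = 53.6471.
CS = (1/2)(3.4118)(15.3529) = 26.1903 and PS = (1/2)(3.4118)(13.6471) = 23.2803, so total surplus = 49.4706.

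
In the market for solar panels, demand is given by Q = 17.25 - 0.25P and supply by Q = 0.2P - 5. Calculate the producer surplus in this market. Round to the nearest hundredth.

Rewriting demand in inverse form: P = 69 - 4Q.
Rewriting supply in inverse form: P = 25 + 5Q.
Setting demand equal to supply, 44 = 9Q, so Q* = 4.8889 and P* = 49.4444.
Producer surplus is the triangle above supply below P*: (1/2)(4.8889)(49.4444 - 25) = (1/2)(4.8889)(24.4444) = 59.7531.

59.75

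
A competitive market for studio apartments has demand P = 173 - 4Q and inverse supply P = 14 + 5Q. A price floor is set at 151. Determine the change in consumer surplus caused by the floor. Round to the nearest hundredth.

Free-market equilibrium: 173 - 4Q = 14 + 5Q gives Q* = 17.6667, P* = 102.3333.
At P = 151, buyers demand (173 - 151)/4 = 5.5 while sellers would supply more, so the quantity traded is 5.5 at price 151.
CS goes from (1/2)(17.6667)(70.6667) = 624.2222 to 60.5 (computed as (173 - 151)(5.5) - (1/2)(4)(5.5)^2), a change of -563.7222.

-563.72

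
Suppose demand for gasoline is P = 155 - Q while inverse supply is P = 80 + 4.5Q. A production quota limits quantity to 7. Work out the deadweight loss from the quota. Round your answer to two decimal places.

121.11

Without the quota, 155 - Q = 80 + 4.5Q gives Q* = 13.6364.
At Q = 7 the demand price is 155 - (7) = 148 and the supply price is 80 + 4.5(7) = 111.5.
Deadweight loss is the triangle between the curves from 7 to 13.6364: (1/2)(148 - 111.5)(13.6364 - 7) = 121.1136.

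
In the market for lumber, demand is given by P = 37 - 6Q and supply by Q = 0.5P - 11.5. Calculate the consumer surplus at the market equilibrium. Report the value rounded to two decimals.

9.19

Rewriting supply in inverse form: P = 23 + 2Q.
Setting demand equal to supply, 14 = 8Q, so Q* = 1.75 and P* = 26.5.
CS is the area between the demand curve and P* from 0 to Q*: (1/2)(1.75)(10.5) = 9.1875.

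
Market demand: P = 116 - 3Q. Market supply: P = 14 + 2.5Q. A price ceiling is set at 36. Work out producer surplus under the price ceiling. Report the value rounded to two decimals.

96.80

Free-market equilibrium: 116 - 3Q = 14 + 2.5Q gives Q* = 18.5455, P* = 60.3636.
At the ceiling price 36, quantity supplied is (36 - 14)/2.5 = 8.8; supply is the short side, so Q = 8.8 trades at P = 36.
PS is the triangle above supply below 36: (1/2)(8.8)(36 - 14) = 96.8.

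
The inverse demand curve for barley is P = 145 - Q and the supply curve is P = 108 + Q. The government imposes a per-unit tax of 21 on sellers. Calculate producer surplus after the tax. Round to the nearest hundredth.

32.00

Without the tax, 145 - Q = 108 + Q so Q* = 18.5 and P* = 126.5.
A tax on sellers shifts supply up by 21: 145 - Q = 108 + Q + 21, so Q_t = 8. Buyers pay P_b = 137; sellers receive P_s = P_b - 21 = 116.
Producer surplus is the triangle above supply below P_s: (1/2)(8)(116 - 108) = 32.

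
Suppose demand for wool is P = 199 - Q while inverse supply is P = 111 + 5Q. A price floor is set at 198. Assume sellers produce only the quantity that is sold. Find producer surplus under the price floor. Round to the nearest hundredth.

Free-market equilibrium: 199 - Q = 111 + 5Q gives Q* = 14.6667, P* = 184.3333.
At P = 198, buyers demand (199 - 198)/1 = 1 while sellers would supply more, so the quantity traded is 1 at price 198.
The supply price at Q = 1 is 116. PS is the trapezoid between 198 and supply over [0, 1]: (1/2)[(198 - 111) + (198 - 116)](1) = 84.5.

84.50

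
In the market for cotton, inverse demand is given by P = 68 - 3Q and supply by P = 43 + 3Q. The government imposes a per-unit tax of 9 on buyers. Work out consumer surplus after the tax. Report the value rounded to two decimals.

Without the tax, 68 - 3Q = 43 + 3Q so Q* = 4.1667 and P* = 55.5.
A tax on buyers shifts demand down by 9: (68 - 9) - 3Q = 43 + 3Q, so Q_t = 2.6667. Buyers pay P_b = 60; sellers receive P_s = P_b - 9 = 51.
Consumer surplus is the triangle under demand above P_b: (1/2)(2.6667)(68 - 60) = 10.6667.

10.67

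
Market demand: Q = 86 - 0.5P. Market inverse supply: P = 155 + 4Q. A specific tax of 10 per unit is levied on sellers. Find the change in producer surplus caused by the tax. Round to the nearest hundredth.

-13.33

Rewriting demand in inverse form: P = 172 - 2Q.
Without the tax, 172 - 2Q = 155 + 4Q so Q* = 2.8333 and P* = 166.3333.
A tax on sellers shifts supply up by 10: 172 - 2Q = 155 + 4Q + 10, so Q_t = 1.1667. Buyers pay P_b = 169.6667; sellers receive P_s = P_b - 10 = 159.6667.
Producers lose the trapezoid between P_s and P* out to Q_t plus the triangle from Q_t to Q*: change in PS = 2.7222 - 16.0556 = -13.3333.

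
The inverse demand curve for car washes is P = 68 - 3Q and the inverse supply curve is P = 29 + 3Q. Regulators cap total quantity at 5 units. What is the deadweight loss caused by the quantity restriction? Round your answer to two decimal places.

Unrestricted equilibrium: Q* = (68 - 29)/(3 + 3) = 6.5.
At Q = 5 the demand price is 68 - 3(5) = 53 and the supply price is 29 + 3(5) = 44.
DWL = (1/2)(gap between curves at 5) x (Q* - 5) = (1/2)(9)(1.5) = 6.75.

6.75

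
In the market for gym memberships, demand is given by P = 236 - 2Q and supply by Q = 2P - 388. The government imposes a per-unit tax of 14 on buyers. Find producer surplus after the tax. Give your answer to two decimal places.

Rewriting supply in inverse form: P = 194 + 0.5Q.
Without the tax, 236 - 2Q = 194 + 0.5Q so Q* = 16.8 and P* = 202.4.
A tax on buyers shifts demand down by 14: (236 - 14) - 2Q = 194 + 0.5Q, so Q_t = 11.2. Buyers pay P_b = 213.6; sellers receive P_s = P_b - 14 = 199.6.
PS = (1/2)(Q_t)(P_s - 194) = (1/2)(11.2)(5.6) = 31.36.

31.36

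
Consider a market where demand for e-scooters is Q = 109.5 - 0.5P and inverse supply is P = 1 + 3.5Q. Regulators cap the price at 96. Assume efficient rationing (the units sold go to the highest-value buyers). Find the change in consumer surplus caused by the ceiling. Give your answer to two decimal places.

Rewriting demand in inverse form: P = 219 - 2Q.
Without the control, 219 - 2Q = 1 + 3.5Q so Q* = 39.6364 and P* = 139.7273.
At P = 96, sellers supply (96 - 1)/3.5 = 27.1429 while buyers want more, so the quantity traded is 27.1429 at price 96.
CS goes from (1/2)(39.6364)(79.2727) = 1571.0413 to 2601.8367 (computed as (219 - 96)(27.1429) - (1/2)(2)(27.1429)^2), a change of 1030.7954.

1030.80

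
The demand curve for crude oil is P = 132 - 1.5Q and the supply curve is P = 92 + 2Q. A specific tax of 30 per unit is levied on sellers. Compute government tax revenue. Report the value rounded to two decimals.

85.71

Pre-tax equilibrium: 132 - 1.5Q = 92 + 2Q gives Q* = 11.4286, P* = 114.8571.
With the tax, sellers need 30 more per unit: 132 - 1.5Q = 92 + 2Q + 30, so Q_t = 2.8571. Buyers pay P_b = 127.7143; sellers receive P_s = P_b - 30 = 97.7143.
Revenue is the tax times quantity traded: 30 x 2.8571 = 85.7143.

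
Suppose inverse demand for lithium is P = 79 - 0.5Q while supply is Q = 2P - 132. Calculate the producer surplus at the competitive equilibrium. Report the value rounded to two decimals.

42.25

Rewriting supply in inverse form: P = 66 + 0.5Q.
Equilibrium: 79 - 0.5Q = 66 + 0.5Q, so Q* = 13 and P* = 72.5.
The supply curve's price intercept is 66, so PS = (1/2)(Q*)(P* - 66) = (1/2)(13)(6.5) = 42.25.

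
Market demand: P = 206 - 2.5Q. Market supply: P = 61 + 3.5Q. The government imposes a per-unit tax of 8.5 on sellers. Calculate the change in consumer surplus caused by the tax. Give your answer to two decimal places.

-83.08

Pre-tax equilibrium: 206 - 2.5Q = 61 + 3.5Q gives Q* = 24.1667, P* = 145.5833.
A tax on sellers shifts supply up by 8.5: 206 - 2.5Q = 61 + 3.5Q + 8.5, so Q_t = 22.75. Buyers pay P_b = 149.125; sellers receive P_s = P_b - 8.5 = 140.625.
Consumers lose the trapezoid between P* and P_b out to Q_t plus the triangle from Q_t to Q*: change in CS = 646.9531 - 730.0347 = -83.0816.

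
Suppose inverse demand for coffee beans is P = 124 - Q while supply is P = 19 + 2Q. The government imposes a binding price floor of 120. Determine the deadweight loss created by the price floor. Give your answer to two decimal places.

Without the control, 124 - Q = 19 + 2Q so Q* = 35 and P* = 89.
At the floor price 120, quantity demanded is (124 - 120)/1 = 4; demand is the short side, so Q = 4 trades at P = 120.
The lost-trades triangle has base Q* - 4 = 31 and height equal to the gap between the curves at Q = 4, which is 120 - 27 = 93. DWL = (1/2)(31)(93) = 1441.5.

1441.50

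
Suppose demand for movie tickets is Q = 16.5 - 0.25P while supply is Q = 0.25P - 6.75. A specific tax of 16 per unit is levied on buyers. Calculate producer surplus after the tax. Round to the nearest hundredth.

16.53

Rewriting demand in inverse form: P = 66 - 4Q.
Rewriting supply in inverse form: P = 27 + 4Q.
Pre-tax equilibrium: 66 - 4Q = 27 + 4Q gives Q* = 4.875, P* = 46.5.
A tax on buyers shifts demand down by 16: (66 - 16) - 4Q = 27 + 4Q, so Q_t = 2.875. Buyers pay P_b = 54.5; sellers receive P_s = P_b - 16 = 38.5.
PS = (1/2)(Q_t)(P_s - 27) = (1/2)(2.875)(11.5) = 16.5312.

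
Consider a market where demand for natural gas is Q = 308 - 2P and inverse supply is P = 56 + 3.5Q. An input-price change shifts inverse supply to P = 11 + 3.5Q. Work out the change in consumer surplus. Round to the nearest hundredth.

169.45

Rewriting demand in inverse form: P = 154 - 0.5Q.
Initial equilibrium: Q_0 = 24.5, P_0 = 141.75; CS_0 = (1/2)(24.5)(12.25) = 150.0625, PS_0 = (1/2)(24.5)(85.75) = 1050.4375.
New equilibrium: 154 - 0.5Q = 11 + 3.5Q gives Q_1 = 35.75, P_1 = 136.125; CS_1 = 319.5156, PS_1 = 2236.6094.
Change in consumer surplus = 319.5156 - 150.0625 = 169.4531.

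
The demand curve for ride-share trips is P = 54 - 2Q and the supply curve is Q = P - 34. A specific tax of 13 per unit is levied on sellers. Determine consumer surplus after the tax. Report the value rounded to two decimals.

5.44

Rewriting supply in inverse form: P = 34 + Q.
Pre-tax equilibrium: 54 - 2Q = 34 + Q gives Q* = 6.6667, P* = 40.6667.
A tax on sellers shifts supply up by 13: 54 - 2Q = 34 + Q + 13, so Q_t = 2.3333. Buyers pay P_b = 49.3333; sellers receive P_s = P_b - 13 = 36.3333.
CS = (1/2)(Q_t)(54 - P_b) = (1/2)(2.3333)(4.6667) = 5.4444.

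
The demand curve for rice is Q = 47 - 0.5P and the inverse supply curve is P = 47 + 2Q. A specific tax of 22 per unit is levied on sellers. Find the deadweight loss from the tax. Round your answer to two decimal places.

Rewriting demand in inverse form: P = 94 - 2Q.
Pre-tax equilibrium: 94 - 2Q = 47 + 2Q gives Q* = 11.75, P* = 70.5.
A tax on sellers shifts supply up by 22: 94 - 2Q = 47 + 2Q + 22, so Q_t = 6.25. Buyers pay P_b = 81.5; sellers receive P_s = P_b - 22 = 59.5.
The welfare triangle lost has base Q* - Q_t = 5.5 and height t = 22, so DWL = (1/2)(5.5)(22) = 60.5.

60.50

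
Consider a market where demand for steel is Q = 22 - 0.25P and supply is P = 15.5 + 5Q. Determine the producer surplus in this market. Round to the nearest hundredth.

162.23

Rewriting demand in inverse form: P = 88 - 4Q.
Set 88 - 4Q = 15.5 + 5Q, which gives 72.5 = 9Q, so Q* = 8.0556 and P* = 88 - 4(8.0556) = 55.7778.
PS is the area between P* and the supply curve from 0 to Q*: (1/2)(8.0556)(40.2778) = 162.2299.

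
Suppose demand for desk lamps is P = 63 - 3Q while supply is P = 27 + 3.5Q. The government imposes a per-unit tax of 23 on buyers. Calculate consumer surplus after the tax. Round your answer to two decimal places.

6.00

Without the tax, 63 - 3Q = 27 + 3.5Q so Q* = 5.5385 and P* = 46.3846.
A tax on buyers shifts demand down by 23: (63 - 23) - 3Q = 27 + 3.5Q, so Q_t = 2. Buyers pay P_b = 57; sellers receive P_s = P_b - 23 = 34.
CS = (1/2)(Q_t)(63 - P_b) = (1/2)(2)(6) = 6.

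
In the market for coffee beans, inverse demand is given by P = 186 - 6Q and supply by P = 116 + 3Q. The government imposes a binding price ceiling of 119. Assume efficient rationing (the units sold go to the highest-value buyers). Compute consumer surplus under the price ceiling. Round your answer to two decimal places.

64.00

Free-market equilibrium: 186 - 6Q = 116 + 3Q gives Q* = 7.7778, P* = 139.3333.
At P = 119, sellers supply (119 - 116)/3 = 1 while buyers want more, so the quantity traded is 1 at price 119.
The demand price at Q = 1 is 180. CS is the trapezoid between demand and 119 over [0, 1]: (1/2)[(186 - 119) + (180 - 119)](1) = 64.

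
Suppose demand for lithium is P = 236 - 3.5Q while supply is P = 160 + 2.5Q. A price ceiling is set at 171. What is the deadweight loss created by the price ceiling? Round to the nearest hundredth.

Without the control, 236 - 3.5Q = 160 + 2.5Q so Q* = 12.6667 and P* = 191.6667.
At the ceiling price 171, quantity supplied is (171 - 160)/2.5 = 4.4; supply is the short side, so Q = 4.4 trades at P = 171.
At Q = 4.4 the demand price is 220.6 and the supply price is 171. Deadweight loss is the triangle between the curves from 4.4 to 12.6667: (1/2)(220.6 - 171)(12.6667 - 4.4) = 205.0133.

205.01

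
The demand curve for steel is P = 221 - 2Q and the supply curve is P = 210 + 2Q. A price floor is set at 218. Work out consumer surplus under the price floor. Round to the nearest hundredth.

2.25

Free-market equilibrium: 221 - 2Q = 210 + 2Q gives Q* = 2.75, P* = 215.5.
At P = 218, buyers demand (221 - 218)/2 = 1.5 while sellers would supply more, so the quantity traded is 1.5 at price 218.
CS is the triangle under demand above 218: (1/2)(1.5)(221 - 218) = 2.25.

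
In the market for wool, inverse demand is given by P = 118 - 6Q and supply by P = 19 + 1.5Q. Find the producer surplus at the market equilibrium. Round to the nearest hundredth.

130.68

Setting demand equal to supply, 99 = 7.5Q, so Q* = 13.2 and P* = 38.8.
Producer surplus is the triangle above supply below P*: (1/2)(13.2)(38.8 - 19) = (1/2)(13.2)(19.8) = 130.68.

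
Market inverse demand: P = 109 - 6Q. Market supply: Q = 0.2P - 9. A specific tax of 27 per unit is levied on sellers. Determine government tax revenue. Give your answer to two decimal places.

90.82

Rewriting supply in inverse form: P = 45 + 5Q.
Without the tax, 109 - 6Q = 45 + 5Q so Q* = 5.8182 and P* = 74.0909.
With the tax, sellers need 27 more per unit: 109 - 6Q = 45 + 5Q + 27, so Q_t = 3.3636. Buyers pay P_b = 88.8182; sellers receive P_s = P_b - 27 = 61.8182.
Tax revenue = t x Q_t = 27 x 3.3636 = 90.8182.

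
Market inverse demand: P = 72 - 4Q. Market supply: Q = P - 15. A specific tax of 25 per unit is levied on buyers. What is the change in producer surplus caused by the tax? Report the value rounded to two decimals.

-44.50

Rewriting supply in inverse form: P = 15 + Q.
Pre-tax equilibrium: 72 - 4Q = 15 + Q gives Q* = 11.4, P* = 26.4.
A tax on buyers shifts demand down by 25: (72 - 25) - 4Q = 15 + Q, so Q_t = 6.4. Buyers pay P_b = 46.4; sellers receive P_s = P_b - 25 = 21.4.
Producers lose the trapezoid between P_s and P* out to Q_t plus the triangle from Q_t to Q*: change in PS = 20.48 - 64.98 = -44.5.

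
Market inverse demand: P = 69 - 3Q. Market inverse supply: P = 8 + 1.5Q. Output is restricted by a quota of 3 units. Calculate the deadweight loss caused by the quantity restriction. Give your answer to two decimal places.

250.69

Unrestricted equilibrium: Q* = (69 - 8)/(3 + 1.5) = 13.5556.
At Q = 3 the demand price is 69 - 3(3) = 60 and the supply price is 8 + 1.5(3) = 12.5.
DWL = (1/2)(gap between curves at 3) x (Q* - 3) = (1/2)(47.5)(10.5556) = 250.6944.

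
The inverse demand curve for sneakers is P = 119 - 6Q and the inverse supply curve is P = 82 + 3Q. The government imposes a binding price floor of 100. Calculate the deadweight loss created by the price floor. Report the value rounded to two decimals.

Free-market equilibrium: 119 - 6Q = 82 + 3Q gives Q* = 4.1111, P* = 94.3333.
At P = 100, buyers demand (119 - 100)/6 = 3.1667 while sellers would supply more, so the quantity traded is 3.1667 at price 100.
At Q = 3.1667 the demand price is 100 and the supply price is 91.5. Deadweight loss is the triangle between the curves from 3.1667 to 4.1111: (1/2)(100 - 91.5)(4.1111 - 3.1667) = 4.0139.

4.01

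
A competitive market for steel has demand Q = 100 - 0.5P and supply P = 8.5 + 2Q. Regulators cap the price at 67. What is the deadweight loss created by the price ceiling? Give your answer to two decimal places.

Rewriting demand in inverse form: P = 200 - 2Q.
Free-market equilibrium: 200 - 2Q = 8.5 + 2Q gives Q* = 47.875, P* = 104.25.
At the ceiling price 67, quantity supplied is (67 - 8.5)/2 = 29.25; supply is the short side, so Q = 29.25 trades at P = 67.
The lost-trades triangle has base Q* - 29.25 = 18.625 and height equal to the gap between the curves at Q = 29.25, which is 141.5 - 67 = 74.5. DWL = (1/2)(18.625)(74.5) = 693.7812.

693.78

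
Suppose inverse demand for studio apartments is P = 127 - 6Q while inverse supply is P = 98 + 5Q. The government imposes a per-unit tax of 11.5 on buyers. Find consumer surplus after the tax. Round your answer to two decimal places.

7.59

Without the tax, 127 - 6Q = 98 + 5Q so Q* = 2.6364 and P* = 111.1818.
With the tax, buyers' net willingness to pay falls by 11.5: (127 - 11.5) - 6Q = 98 + 5Q, so Q_t = 1.5909. Buyers pay P_b = 117.4545; sellers receive P_s = P_b - 11.5 = 105.9545.
Consumer surplus is the triangle under demand above P_b: (1/2)(1.5909)(127 - 117.4545) = 7.593.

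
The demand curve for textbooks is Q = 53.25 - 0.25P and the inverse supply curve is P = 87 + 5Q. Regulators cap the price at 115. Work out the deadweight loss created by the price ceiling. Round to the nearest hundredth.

317.52

Rewriting demand in inverse form: P = 213 - 4Q.
Free-market equilibrium: 213 - 4Q = 87 + 5Q gives Q* = 14, P* = 157.
At P = 115, sellers supply (115 - 87)/5 = 5.6 while buyers want more, so the quantity traded is 5.6 at price 115.
At Q = 5.6 the demand price is 190.6 and the supply price is 115. Deadweight loss is the triangle between the curves from 5.6 to 14: (1/2)(190.6 - 115)(14 - 5.6) = 317.52.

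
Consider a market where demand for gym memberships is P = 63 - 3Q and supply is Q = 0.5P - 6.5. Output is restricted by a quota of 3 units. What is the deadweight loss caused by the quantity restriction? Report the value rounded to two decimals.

122.50

Rewriting supply in inverse form: P = 13 + 2Q.
Without the quota, 63 - 3Q = 13 + 2Q gives Q* = 10.
At Q = 3 the demand price is 63 - 3(3) = 54 and the supply price is 13 + 2(3) = 19.
Deadweight loss is the triangle between the curves from 3 to 10: (1/2)(54 - 19)(10 - 3) = 122.5.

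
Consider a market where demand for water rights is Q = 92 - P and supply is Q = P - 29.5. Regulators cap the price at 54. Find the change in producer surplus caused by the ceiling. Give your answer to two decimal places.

-188.16

Rewriting demand in inverse form: P = 92 - Q.
Rewriting supply in inverse form: P = 29.5 + Q.
Free-market equilibrium: 92 - Q = 29.5 + Q gives Q* = 31.25, P* = 60.75.
At the ceiling price 54, quantity supplied is (54 - 29.5)/1 = 24.5; supply is the short side, so Q = 24.5 trades at P = 54.
PS goes from (1/2)(31.25)(31.25) = 488.2812 to 300.125 (computed as (54 - 29.5)(24.5) - (1/2)(1)(24.5)^2), a change of -188.1562.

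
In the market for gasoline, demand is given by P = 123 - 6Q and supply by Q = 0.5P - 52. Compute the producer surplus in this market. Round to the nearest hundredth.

5.64

Rewriting supply in inverse form: P = 104 + 2Q.
Setting demand equal to supply, 19 = 8Q, so Q* = 2.375 and P* = 108.75.
PS is the area between P* and the supply curve from 0 to Q*: (1/2)(2.375)(4.75) = 5.6406.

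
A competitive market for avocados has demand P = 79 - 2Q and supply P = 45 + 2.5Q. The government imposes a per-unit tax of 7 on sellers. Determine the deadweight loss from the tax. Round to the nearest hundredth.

Pre-tax equilibrium: 79 - 2Q = 45 + 2.5Q gives Q* = 7.5556, P* = 63.8889.
With the tax, sellers need 7 more per unit: 79 - 2Q = 45 + 2.5Q + 7, so Q_t = 6. Buyers pay P_b = 67; sellers receive P_s = P_b - 7 = 60.
The welfare triangle lost has base Q* - Q_t = 1.5556 and height t = 7, so DWL = (1/2)(1.5556)(7) = 5.4444.

5.44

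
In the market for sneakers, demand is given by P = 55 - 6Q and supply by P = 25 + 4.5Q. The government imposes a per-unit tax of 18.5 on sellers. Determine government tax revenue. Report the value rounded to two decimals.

20.26

Pre-tax equilibrium: 55 - 6Q = 25 + 4.5Q gives Q* = 2.8571, P* = 37.8571.
With the tax, sellers need 18.5 more per unit: 55 - 6Q = 25 + 4.5Q + 18.5, so Q_t = 1.0952. Buyers pay P_b = 48.4286; sellers receive P_s = P_b - 18.5 = 29.9286.
Tax revenue = t x Q_t = 18.5 x 1.0952 = 20.2619.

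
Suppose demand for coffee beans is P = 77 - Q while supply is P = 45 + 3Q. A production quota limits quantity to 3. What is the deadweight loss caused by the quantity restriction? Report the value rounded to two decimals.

50.00

Unrestricted equilibrium: Q* = (77 - 45)/(1 + 3) = 8.
At Q = 3 the demand price is 77 - (3) = 74 and the supply price is 45 + 3(3) = 54.
DWL = (1/2)(gap between curves at 3) x (Q* - 3) = (1/2)(20)(5) = 50.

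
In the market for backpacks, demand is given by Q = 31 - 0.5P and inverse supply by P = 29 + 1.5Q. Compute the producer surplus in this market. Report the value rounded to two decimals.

Rewriting demand in inverse form: P = 62 - 2Q.
Setting demand equal to supply, 33 = 3.5Q, so Q* = 9.4286 and P* = 43.1429.
The supply curve's price intercept is 29, so PS = (1/2)(Q*)(P* - 29) = (1/2)(9.4286)(14.1429) = 66.6735.

66.67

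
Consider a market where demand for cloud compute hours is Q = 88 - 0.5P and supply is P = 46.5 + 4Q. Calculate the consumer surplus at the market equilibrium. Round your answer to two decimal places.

Rewriting demand in inverse form: P = 176 - 2Q.
Equilibrium: 176 - 2Q = 46.5 + 4Q, so Q* = 21.5833 and P* = 132.8333.
CS is the area between the demand curve and P* from 0 to Q*: (1/2)(21.5833)(43.1667) = 465.8403.

465.84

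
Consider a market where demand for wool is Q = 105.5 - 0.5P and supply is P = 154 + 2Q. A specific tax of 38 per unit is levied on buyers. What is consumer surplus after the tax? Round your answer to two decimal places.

22.56

Rewriting demand in inverse form: P = 211 - 2Q.
Pre-tax equilibrium: 211 - 2Q = 154 + 2Q gives Q* = 14.25, P* = 182.5.
With the tax, buyers' net willingness to pay falls by 38: (211 - 38) - 2Q = 154 + 2Q, so Q_t = 4.75. Buyers pay P_b = 201.5; sellers receive P_s = P_b - 38 = 163.5.
Consumer surplus is the triangle under demand above P_b: (1/2)(4.75)(211 - 201.5) = 22.5625.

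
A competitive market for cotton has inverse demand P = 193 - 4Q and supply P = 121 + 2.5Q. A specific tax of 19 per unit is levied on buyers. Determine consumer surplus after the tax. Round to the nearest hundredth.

132.97

Pre-tax equilibrium: 193 - 4Q = 121 + 2.5Q gives Q* = 11.0769, P* = 148.6923.
A tax on buyers shifts demand down by 19: (193 - 19) - 4Q = 121 + 2.5Q, so Q_t = 8.1538. Buyers pay P_b = 160.3846; sellers receive P_s = P_b - 19 = 141.3846.
Consumer surplus is the triangle under demand above P_b: (1/2)(8.1538)(193 - 160.3846) = 132.9704.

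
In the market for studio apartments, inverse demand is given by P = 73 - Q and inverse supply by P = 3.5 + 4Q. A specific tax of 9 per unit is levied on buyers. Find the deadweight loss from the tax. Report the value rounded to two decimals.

Pre-tax equilibrium: 73 - Q = 3.5 + 4Q gives Q* = 13.9, P* = 59.1.
A tax on buyers shifts demand down by 9: (73 - 9) - Q = 3.5 + 4Q, so Q_t = 12.1. Buyers pay P_b = 60.9; sellers receive P_s = P_b - 9 = 51.9.
The welfare triangle lost has base Q* - Q_t = 1.8 and height t = 9, so DWL = (1/2)(1.8)(9) = 8.1.

8.10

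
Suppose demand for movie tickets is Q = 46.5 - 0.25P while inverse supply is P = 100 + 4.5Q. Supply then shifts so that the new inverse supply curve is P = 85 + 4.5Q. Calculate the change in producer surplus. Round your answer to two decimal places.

87.35

Rewriting demand in inverse form: P = 186 - 4Q.
Initial equilibrium: Q_0 = 10.1176, P_0 = 145.5294; CS_0 = (1/2)(10.1176)(40.4706) = 204.7336, PS_0 = (1/2)(10.1176)(45.5294) = 230.3253.
New equilibrium: 186 - 4Q = 85 + 4.5Q gives Q_1 = 11.8824, P_1 = 138.4706; CS_1 = 282.3806, PS_1 = 317.6782.
Change in producer surplus = 317.6782 - 230.3253 = 87.3529.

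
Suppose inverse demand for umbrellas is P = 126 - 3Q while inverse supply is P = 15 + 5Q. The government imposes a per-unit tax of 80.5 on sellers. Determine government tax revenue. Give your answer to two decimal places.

Pre-tax equilibrium: 126 - 3Q = 15 + 5Q gives Q* = 13.875, P* = 84.375.
A tax on sellers shifts supply up by 80.5: 126 - 3Q = 15 + 5Q + 80.5, so Q_t = 3.8125. Buyers pay P_b = 114.5625; sellers receive P_s = P_b - 80.5 = 34.0625.
Tax revenue = t x Q_t = 80.5 x 3.8125 = 306.9062.

306.91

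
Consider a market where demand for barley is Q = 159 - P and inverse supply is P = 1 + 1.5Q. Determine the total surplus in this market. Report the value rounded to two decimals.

4992.80

Rewriting demand in inverse form: P = 159 - Q.
Setting demand equal to supply, 158 = 2.5Q, so Q* = 63.2 and P* = 95.8.
CS = (1/2)(63.2)(63.2) = 1997.12 and PS = (1/2)(63.2)(94.8) = 2995.68, so total surplus = 4992.8.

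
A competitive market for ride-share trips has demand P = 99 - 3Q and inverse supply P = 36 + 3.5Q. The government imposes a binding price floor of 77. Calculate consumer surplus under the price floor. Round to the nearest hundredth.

Without the control, 99 - 3Q = 36 + 3.5Q so Q* = 9.6923 and P* = 69.9231.
At the floor price 77, quantity demanded is (99 - 77)/3 = 7.3333; demand is the short side, so Q = 7.3333 trades at P = 77.
CS is the triangle under demand above 77: (1/2)(7.3333)(99 - 77) = 80.6667.

80.67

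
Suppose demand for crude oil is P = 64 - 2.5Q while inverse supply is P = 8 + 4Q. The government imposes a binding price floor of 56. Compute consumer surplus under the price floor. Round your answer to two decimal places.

Free-market equilibrium: 64 - 2.5Q = 8 + 4Q gives Q* = 8.6154, P* = 42.4615.
At the floor price 56, quantity demanded is (64 - 56)/2.5 = 3.2; demand is the short side, so Q = 3.2 trades at P = 56.
CS is the triangle under demand above 56: (1/2)(3.2)(64 - 56) = 12.8.

12.80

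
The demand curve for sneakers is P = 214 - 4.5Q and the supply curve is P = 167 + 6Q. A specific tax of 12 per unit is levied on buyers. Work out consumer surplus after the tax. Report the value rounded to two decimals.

25.00

Without the tax, 214 - 4.5Q = 167 + 6Q so Q* = 4.4762 and P* = 193.8571.
A tax on buyers shifts demand down by 12: (214 - 12) - 4.5Q = 167 + 6Q, so Q_t = 3.3333. Buyers pay P_b = 199; sellers receive P_s = P_b - 12 = 187.
CS = (1/2)(Q_t)(214 - P_b) = (1/2)(3.3333)(15) = 25.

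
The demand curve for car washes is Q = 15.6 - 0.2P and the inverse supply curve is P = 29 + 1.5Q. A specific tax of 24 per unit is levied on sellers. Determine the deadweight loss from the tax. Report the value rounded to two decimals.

44.31

Rewriting demand in inverse form: P = 78 - 5Q.
Without the tax, 78 - 5Q = 29 + 1.5Q so Q* = 7.5385 and P* = 40.3077.
With the tax, sellers need 24 more per unit: 78 - 5Q = 29 + 1.5Q + 24, so Q_t = 3.8462. Buyers pay P_b = 58.7692; sellers receive P_s = P_b - 24 = 34.7692.
The welfare triangle lost has base Q* - Q_t = 3.6923 and height t = 24, so DWL = (1/2)(3.6923)(24) = 44.3077.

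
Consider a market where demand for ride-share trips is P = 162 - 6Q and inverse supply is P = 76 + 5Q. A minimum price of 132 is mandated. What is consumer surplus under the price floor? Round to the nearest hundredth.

Without the control, 162 - 6Q = 76 + 5Q so Q* = 7.8182 and P* = 115.0909.
At P = 132, buyers demand (162 - 132)/6 = 5 while sellers would supply more, so the quantity traded is 5 at price 132.
CS is the triangle under demand above 132: (1/2)(5)(162 - 132) = 75.

75.00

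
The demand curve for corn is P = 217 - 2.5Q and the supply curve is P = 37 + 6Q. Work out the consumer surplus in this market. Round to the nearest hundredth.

Set 217 - 2.5Q = 37 + 6Q, which gives 180 = 8.5Q, so Q* = 21.1765 and P* = 217 - 2.5(21.1765) = 164.0588.
The demand choke price is 217, so CS = (1/2)(Q*)(217 - P*) = (1/2)(21.1765)(52.9412) = 560.5536.

560.55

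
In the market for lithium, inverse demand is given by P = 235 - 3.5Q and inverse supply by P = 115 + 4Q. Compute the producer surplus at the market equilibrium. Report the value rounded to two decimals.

512.00

Set 235 - 3.5Q = 115 + 4Q, which gives 120 = 7.5Q, so Q* = 16 and P* = 235 - 3.5(16) = 179.
Producer surplus is the triangle above supply below P*: (1/2)(16)(179 - 115) = (1/2)(16)(64) = 512.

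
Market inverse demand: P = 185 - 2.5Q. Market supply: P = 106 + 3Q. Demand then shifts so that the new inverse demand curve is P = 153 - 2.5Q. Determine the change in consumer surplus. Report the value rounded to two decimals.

-166.61

Initial equilibrium: Q_0 = 14.3636, P_0 = 149.0909; CS_0 = (1/2)(14.3636)(35.9091) = 257.8926, PS_0 = (1/2)(14.3636)(43.0909) = 309.4711.
New equilibrium: 153 - 2.5Q = 106 + 3Q gives Q_1 = 8.5455, P_1 = 131.6364; CS_1 = 91.281, PS_1 = 109.5372.
Change in consumer surplus = 91.281 - 257.8926 = -166.6116.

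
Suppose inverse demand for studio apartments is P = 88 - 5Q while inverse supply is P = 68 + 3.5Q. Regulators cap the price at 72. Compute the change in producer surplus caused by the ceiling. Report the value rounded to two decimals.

Free-market equilibrium: 88 - 5Q = 68 + 3.5Q gives Q* = 2.3529, P* = 76.2353.
At the ceiling price 72, quantity supplied is (72 - 68)/3.5 = 1.1429; supply is the short side, so Q = 1.1429 trades at P = 72.
PS goes from (1/2)(2.3529)(8.2353) = 9.6886 to 2.2857 (computed as (72 - 68)(1.1429) - (1/2)(3.5)(1.1429)^2), a change of -7.4029.

-7.40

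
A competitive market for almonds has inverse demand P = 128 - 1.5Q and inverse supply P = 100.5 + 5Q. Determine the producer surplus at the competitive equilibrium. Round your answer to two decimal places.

Equilibrium: 128 - 1.5Q = 100.5 + 5Q, so Q* = 4.2308 and P* = 121.6538.
PS is the area between P* and the supply curve from 0 to Q*: (1/2)(4.2308)(21.1538) = 44.7485.

44.75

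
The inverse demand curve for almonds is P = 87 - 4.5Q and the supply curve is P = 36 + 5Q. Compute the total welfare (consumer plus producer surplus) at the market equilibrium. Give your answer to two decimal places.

136.89

Setting demand equal to supply, 51 = 9.5Q, so Q* = 5.3684 and P* = 62.8421.
CS = (1/2)(5.3684)(24.1579) = 64.8449 and PS = (1/2)(5.3684)(26.8421) = 72.0499, so total surplus = 136.8947.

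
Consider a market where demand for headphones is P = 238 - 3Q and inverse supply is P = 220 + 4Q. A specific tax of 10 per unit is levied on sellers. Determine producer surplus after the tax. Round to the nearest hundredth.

Pre-tax equilibrium: 238 - 3Q = 220 + 4Q gives Q* = 2.5714, P* = 230.2857.
A tax on sellers shifts supply up by 10: 238 - 3Q = 220 + 4Q + 10, so Q_t = 1.1429. Buyers pay P_b = 234.5714; sellers receive P_s = P_b - 10 = 224.5714.
PS = (1/2)(Q_t)(P_s - 220) = (1/2)(1.1429)(4.5714) = 2.6122.

2.61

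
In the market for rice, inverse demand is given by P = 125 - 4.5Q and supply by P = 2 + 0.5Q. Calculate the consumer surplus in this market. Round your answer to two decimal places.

Set 125 - 4.5Q = 2 + 0.5Q, which gives 123 = 5Q, so Q* = 24.6 and P* = 125 - 4.5(24.6) = 14.3.
The demand choke price is 125, so CS = (1/2)(Q*)(125 - P*) = (1/2)(24.6)(110.7) = 1361.61.

1361.61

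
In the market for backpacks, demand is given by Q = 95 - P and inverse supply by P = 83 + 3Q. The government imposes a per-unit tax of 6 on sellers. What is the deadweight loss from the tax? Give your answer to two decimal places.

4.50

Rewriting demand in inverse form: P = 95 - Q.
Without the tax, 95 - Q = 83 + 3Q so Q* = 3 and P* = 92.
With the tax, sellers need 6 more per unit: 95 - Q = 83 + 3Q + 6, so Q_t = 1.5. Buyers pay P_b = 93.5; sellers receive P_s = P_b - 6 = 87.5.
Deadweight loss is the triangle between the curves from Q_t to Q*: (1/2)(3 - 1.5)(6) = 4.5.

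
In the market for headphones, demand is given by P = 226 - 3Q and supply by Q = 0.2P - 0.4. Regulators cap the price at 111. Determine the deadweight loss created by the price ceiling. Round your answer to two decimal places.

Rewriting supply in inverse form: P = 2 + 5Q.
Without the control, 226 - 3Q = 2 + 5Q so Q* = 28 and P* = 142.
At P = 111, sellers supply (111 - 2)/5 = 21.8 while buyers want more, so the quantity traded is 21.8 at price 111.
At Q = 21.8 the demand price is 160.6 and the supply price is 111. Deadweight loss is the triangle between the curves from 21.8 to 28: (1/2)(160.6 - 111)(28 - 21.8) = 153.76.

153.76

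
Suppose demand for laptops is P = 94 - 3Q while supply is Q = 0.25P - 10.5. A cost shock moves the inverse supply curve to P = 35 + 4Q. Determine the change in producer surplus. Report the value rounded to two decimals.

Rewriting supply in inverse form: P = 42 + 4Q.
Initial equilibrium: Q_0 = 7.4286, P_0 = 71.7143; CS_0 = (1/2)(7.4286)(22.2857) = 82.7755, PS_0 = (1/2)(7.4286)(29.7143) = 110.3673.
New equilibrium: 94 - 3Q = 35 + 4Q gives Q_1 = 8.4286, P_1 = 68.7143; CS_1 = 106.5612, PS_1 = 142.0816.
Change in producer surplus = 142.0816 - 110.3673 = 31.7143.

31.71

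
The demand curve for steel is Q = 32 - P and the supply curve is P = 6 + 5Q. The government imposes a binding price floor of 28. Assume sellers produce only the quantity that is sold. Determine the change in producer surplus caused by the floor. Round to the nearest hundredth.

Rewriting demand in inverse form: P = 32 - Q.
Without the control, 32 - Q = 6 + 5Q so Q* = 4.3333 and P* = 27.6667.
At the floor price 28, quantity demanded is (32 - 28)/1 = 4; demand is the short side, so Q = 4 trades at P = 28.
PS goes from (1/2)(4.3333)(21.6667) = 46.9444 to 48 (computed as (28 - 6)(4) - (1/2)(5)(4)^2), a change of 1.0556.

1.06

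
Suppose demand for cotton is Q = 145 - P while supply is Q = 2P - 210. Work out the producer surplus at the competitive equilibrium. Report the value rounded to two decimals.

Rewriting demand in inverse form: P = 145 - Q.
Rewriting supply in inverse form: P = 105 + 0.5Q.
Set 145 - Q = 105 + 0.5Q, which gives 40 = 1.5Q, so Q* = 26.6667 and P* = 145 - (26.6667) = 118.3333.
Producer surplus is the triangle above supply below P*: (1/2)(26.6667)(118.3333 - 105) = (1/2)(26.6667)(13.3333) = 177.7778.

177.78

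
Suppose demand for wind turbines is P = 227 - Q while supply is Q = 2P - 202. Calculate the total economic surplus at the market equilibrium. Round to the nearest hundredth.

Rewriting supply in inverse form: P = 101 + 0.5Q.
Equilibrium: 227 - Q = 101 + 0.5Q, so Q* = 84 and P* = 143.
CS = (1/2)(84)(84) = 3528 and PS = (1/2)(84)(42) = 1764, so total surplus = 5292.

5292.00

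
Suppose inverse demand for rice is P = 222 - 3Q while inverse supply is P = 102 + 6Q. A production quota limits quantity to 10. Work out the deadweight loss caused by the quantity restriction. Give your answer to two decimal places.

50.00

Unrestricted equilibrium: Q* = (222 - 102)/(3 + 6) = 13.3333.
At Q = 10 the demand price is 222 - 3(10) = 192 and the supply price is 102 + 6(10) = 162.
DWL = (1/2)(gap between curves at 10) x (Q* - 10) = (1/2)(30)(3.3333) = 50.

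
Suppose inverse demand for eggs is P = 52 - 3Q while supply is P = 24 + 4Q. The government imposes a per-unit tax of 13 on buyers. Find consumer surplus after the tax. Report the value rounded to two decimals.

Pre-tax equilibrium: 52 - 3Q = 24 + 4Q gives Q* = 4, P* = 40.
With the tax, buyers' net willingness to pay falls by 13: (52 - 13) - 3Q = 24 + 4Q, so Q_t = 2.1429. Buyers pay P_b = 45.5714; sellers receive P_s = P_b - 13 = 32.5714.
CS = (1/2)(Q_t)(52 - P_b) = (1/2)(2.1429)(6.4286) = 6.8878.

6.89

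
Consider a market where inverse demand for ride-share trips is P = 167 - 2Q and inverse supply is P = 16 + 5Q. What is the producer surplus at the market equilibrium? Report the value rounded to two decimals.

1163.32

Equilibrium: 167 - 2Q = 16 + 5Q, so Q* = 21.5714 and P* = 123.8571.
PS is the area between P* and the supply curve from 0 to Q*: (1/2)(21.5714)(107.8571) = 1163.3163.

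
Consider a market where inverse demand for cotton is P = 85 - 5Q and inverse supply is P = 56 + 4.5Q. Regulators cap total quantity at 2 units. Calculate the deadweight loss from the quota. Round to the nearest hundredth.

5.26

Unrestricted equilibrium: Q* = (85 - 56)/(5 + 4.5) = 3.0526.
At Q = 2 the demand price is 85 - 5(2) = 75 and the supply price is 56 + 4.5(2) = 65.
Deadweight loss is the triangle between the curves from 2 to 3.0526: (1/2)(75 - 65)(3.0526 - 2) = 5.2632.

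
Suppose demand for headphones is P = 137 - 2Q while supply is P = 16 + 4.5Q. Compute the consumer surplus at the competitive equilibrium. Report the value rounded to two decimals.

Set 137 - 2Q = 16 + 4.5Q, which gives 121 = 6.5Q, so Q* = 18.6154 and P* = 137 - 2(18.6154) = 99.7692.
The demand choke price is 137, so CS = (1/2)(Q*)(137 - P*) = (1/2)(18.6154)(37.2308) = 346.5325.

346.53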